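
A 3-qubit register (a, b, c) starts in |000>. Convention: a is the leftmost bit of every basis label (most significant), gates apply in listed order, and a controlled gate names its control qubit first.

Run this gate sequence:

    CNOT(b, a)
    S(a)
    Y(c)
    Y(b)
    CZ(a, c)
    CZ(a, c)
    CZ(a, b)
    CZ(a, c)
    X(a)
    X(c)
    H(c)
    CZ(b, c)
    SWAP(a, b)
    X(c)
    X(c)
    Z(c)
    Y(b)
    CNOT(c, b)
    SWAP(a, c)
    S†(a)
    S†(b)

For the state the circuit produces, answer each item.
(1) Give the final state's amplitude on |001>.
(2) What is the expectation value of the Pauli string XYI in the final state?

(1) |001> carries amplitude sqrt(2)*I/2 in the final state. Key observation: the block from step 5 through step 6 cancels to the identity and can be dropped.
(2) The observable XYI averages to 0.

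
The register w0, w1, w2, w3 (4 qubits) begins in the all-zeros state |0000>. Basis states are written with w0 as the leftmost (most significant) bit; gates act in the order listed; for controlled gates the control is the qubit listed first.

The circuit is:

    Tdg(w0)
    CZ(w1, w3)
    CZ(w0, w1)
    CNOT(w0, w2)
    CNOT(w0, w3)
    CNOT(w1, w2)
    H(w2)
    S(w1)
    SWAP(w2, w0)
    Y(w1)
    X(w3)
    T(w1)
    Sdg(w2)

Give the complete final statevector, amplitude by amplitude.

The final amplitudes are sqrt(2)*exp(3*I*pi/4)/2 on |0101>, sqrt(2)*exp(3*I*pi/4)/2 on |1101>, and 0 on every other basis state.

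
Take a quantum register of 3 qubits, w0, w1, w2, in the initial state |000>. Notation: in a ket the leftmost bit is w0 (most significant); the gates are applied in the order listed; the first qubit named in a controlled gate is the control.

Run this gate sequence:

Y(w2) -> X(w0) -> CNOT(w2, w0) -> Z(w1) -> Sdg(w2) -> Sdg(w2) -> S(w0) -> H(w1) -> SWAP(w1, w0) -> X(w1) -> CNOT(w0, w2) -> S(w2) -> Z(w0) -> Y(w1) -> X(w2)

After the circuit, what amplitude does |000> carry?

The amplitude on |000> is -sqrt(2)*I/2.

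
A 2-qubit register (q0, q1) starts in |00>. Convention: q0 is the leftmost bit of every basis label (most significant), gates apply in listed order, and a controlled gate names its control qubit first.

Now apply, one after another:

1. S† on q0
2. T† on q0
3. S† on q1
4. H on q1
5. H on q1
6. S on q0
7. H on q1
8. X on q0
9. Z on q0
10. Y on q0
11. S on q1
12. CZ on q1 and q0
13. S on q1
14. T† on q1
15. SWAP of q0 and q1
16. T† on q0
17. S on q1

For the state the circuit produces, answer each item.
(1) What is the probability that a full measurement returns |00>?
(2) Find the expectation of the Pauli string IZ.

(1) Outcome |00> occurs with probability 1/2.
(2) In the final state, IZ has expectation 1.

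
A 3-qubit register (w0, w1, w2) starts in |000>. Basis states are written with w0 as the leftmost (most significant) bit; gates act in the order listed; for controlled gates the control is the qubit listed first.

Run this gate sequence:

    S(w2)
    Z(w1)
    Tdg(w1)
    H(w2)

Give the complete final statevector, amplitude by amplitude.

The resulting statevector has amplitude sqrt(2)/2 on |000>, sqrt(2)/2 on |001>, and 0 on every other basis state.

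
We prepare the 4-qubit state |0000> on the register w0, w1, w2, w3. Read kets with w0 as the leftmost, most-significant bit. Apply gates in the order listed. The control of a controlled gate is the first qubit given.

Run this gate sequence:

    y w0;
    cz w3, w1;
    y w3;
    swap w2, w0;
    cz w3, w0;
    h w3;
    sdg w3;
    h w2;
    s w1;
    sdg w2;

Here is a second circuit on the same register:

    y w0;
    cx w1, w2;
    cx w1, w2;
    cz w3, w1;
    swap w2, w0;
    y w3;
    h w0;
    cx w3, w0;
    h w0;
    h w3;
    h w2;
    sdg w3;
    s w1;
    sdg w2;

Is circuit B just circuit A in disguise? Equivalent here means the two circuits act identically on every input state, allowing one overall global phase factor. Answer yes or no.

Yes, they are equivalent — the unitaries differ by at most a global phase.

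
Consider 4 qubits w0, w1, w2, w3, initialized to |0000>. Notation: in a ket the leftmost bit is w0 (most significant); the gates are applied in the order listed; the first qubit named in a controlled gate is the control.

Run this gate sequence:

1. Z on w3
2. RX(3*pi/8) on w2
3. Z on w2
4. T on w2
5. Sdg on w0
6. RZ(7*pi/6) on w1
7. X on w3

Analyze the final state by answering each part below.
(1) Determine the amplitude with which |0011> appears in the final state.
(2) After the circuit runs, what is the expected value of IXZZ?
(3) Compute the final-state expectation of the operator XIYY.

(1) The final state's coefficient on |0011> equals exp(I*pi/6)*sin(3*pi/16).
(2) In the final state, IXZZ has expectation 0.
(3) The expectation value of XIYY is 0.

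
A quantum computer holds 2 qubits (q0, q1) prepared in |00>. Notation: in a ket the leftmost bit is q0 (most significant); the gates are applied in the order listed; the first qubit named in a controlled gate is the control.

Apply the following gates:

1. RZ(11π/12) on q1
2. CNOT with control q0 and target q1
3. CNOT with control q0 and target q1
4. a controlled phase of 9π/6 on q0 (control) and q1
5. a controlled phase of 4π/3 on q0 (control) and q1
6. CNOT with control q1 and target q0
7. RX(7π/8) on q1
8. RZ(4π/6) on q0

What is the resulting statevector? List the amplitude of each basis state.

After the circuit, the state carries amplitude -exp(5*I*pi/24)*sin(pi/16) on |00>, exp(17*I*pi/24)*cos(pi/16) on |01>, 0 on |10>, 0 on |11>. Key observation: gates 2-3 undo each other exactly, leaving only the rest of the circuit to track.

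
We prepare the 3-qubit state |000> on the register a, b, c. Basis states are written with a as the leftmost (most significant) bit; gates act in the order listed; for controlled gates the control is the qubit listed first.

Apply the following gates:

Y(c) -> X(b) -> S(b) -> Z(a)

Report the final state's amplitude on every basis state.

The resulting statevector has amplitude -1 on |011>, and 0 on every other basis state.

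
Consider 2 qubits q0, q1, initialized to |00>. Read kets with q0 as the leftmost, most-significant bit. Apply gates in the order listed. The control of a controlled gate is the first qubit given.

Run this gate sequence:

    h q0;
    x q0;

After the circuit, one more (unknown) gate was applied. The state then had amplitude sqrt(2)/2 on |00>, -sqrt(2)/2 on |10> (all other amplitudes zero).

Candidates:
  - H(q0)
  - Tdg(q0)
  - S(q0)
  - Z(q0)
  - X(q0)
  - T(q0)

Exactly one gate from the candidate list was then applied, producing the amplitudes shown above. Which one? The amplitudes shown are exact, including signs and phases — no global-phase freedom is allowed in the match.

The applied gate was Z(q0).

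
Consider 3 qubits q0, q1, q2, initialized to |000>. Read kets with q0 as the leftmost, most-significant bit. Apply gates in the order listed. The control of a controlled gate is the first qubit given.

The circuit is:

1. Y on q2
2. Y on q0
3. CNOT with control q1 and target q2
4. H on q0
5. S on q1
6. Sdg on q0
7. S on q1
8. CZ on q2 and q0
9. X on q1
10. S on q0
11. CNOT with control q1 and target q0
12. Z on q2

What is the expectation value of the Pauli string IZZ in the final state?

The expectation value of IZZ is 1.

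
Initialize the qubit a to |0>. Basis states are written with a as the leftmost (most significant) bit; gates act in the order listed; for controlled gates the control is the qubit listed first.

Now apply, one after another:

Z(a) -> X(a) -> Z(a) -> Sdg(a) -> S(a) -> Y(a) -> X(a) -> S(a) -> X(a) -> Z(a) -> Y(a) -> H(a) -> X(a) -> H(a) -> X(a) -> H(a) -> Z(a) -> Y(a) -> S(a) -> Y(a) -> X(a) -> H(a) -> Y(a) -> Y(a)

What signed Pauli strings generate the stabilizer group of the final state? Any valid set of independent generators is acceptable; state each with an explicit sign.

The final state is stabilized by the group generated by +Y; other independent generating sets are equally valid.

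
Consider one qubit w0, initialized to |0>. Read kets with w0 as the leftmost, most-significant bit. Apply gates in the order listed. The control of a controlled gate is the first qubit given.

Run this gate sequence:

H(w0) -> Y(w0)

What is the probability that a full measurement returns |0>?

The probability of measuring |0> is 1/2.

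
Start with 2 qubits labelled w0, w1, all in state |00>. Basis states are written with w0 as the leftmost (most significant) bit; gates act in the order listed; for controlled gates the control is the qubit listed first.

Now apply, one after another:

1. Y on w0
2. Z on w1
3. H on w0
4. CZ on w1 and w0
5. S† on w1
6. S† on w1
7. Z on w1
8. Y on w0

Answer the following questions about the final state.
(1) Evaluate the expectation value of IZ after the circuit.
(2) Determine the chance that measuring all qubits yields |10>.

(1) The observable IZ averages to 1.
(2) The probability of measuring |10> is 1/2.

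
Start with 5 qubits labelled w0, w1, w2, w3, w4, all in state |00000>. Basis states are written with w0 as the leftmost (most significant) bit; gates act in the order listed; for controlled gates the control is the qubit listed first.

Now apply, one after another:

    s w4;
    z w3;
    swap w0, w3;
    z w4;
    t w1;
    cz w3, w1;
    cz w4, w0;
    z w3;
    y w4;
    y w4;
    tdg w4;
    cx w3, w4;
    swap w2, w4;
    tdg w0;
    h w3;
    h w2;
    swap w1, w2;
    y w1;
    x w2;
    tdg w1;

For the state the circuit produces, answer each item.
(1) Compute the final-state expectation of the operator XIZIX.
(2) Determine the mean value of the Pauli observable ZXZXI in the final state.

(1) The expectation value of XIZIX is 0.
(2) In the final state, ZXZXI has expectation sqrt(2)/2.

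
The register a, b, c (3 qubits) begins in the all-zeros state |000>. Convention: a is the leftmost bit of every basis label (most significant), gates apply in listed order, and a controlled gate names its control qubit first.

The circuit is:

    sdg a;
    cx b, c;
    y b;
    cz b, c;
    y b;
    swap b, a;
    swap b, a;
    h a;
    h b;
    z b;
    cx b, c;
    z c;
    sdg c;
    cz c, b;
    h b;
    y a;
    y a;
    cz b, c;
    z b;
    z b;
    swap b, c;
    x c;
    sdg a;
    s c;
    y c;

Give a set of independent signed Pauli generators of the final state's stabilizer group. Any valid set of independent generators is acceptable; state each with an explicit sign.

The final state is stabilized by the group generated by -YII, +IYI, +IIY; other independent generating sets are equally valid.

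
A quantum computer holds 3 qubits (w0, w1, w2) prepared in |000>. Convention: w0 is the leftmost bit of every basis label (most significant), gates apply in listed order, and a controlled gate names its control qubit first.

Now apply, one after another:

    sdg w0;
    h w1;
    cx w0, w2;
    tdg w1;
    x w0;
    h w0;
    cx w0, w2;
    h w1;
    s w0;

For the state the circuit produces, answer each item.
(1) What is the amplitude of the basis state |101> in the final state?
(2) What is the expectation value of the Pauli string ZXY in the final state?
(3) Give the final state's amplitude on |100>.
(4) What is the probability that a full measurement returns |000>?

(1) |101> carries amplitude sqrt(2)*(-I - exp(I*pi/4))/4 in the final state.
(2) The expectation value of ZXY is 0.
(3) |100> carries amplitude 0 in the final state.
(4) Outcome |000> occurs with probability sqrt(2)/8 + 1/4.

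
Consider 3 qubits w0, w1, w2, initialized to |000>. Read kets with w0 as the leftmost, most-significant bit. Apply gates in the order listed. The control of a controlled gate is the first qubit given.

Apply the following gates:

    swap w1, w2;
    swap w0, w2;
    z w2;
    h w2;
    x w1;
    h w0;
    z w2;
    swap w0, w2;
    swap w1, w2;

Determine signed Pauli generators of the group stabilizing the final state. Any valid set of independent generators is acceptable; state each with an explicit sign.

One valid set of independent stabilizer generators is -XII, +IXI, -IIZ (any independent generating set of the same group is equally correct).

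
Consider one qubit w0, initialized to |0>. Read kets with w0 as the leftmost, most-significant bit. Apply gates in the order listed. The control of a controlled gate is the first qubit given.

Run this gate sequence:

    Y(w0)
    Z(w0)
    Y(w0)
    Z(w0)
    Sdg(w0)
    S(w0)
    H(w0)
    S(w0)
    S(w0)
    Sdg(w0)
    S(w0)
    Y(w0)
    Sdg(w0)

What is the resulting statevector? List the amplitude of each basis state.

The resulting statevector has amplitude -sqrt(2)*I/2 on |0>, -sqrt(2)/2 on |1>.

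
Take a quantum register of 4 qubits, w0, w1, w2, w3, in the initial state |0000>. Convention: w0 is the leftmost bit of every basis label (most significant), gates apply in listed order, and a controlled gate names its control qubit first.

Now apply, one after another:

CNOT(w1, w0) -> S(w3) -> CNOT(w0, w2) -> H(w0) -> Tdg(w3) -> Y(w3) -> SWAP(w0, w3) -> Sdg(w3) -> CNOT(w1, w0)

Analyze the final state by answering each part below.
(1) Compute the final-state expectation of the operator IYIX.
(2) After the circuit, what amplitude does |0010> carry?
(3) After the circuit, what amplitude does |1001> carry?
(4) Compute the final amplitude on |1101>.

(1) The observable IYIX averages to 0.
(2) The amplitude on |0010> is 0.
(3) |1001> carries amplitude sqrt(2)/2 in the final state.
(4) The final state's coefficient on |1101> equals 0.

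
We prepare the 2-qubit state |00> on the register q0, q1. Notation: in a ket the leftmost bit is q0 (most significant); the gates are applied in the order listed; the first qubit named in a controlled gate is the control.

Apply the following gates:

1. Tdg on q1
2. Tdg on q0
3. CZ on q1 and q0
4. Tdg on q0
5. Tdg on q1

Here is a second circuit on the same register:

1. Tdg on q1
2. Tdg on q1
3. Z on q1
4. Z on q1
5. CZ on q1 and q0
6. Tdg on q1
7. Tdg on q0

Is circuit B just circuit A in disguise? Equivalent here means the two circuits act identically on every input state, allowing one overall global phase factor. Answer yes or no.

No: there is an input state on which the two circuits produce genuinely different outputs (not merely differing by a phase).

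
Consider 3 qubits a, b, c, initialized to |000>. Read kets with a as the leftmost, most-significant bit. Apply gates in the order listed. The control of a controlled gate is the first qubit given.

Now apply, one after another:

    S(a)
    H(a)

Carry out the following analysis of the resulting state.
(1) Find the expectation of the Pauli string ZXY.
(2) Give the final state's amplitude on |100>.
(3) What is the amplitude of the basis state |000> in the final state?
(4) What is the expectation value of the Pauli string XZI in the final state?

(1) The observable ZXY averages to 0.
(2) The final state's coefficient on |100> equals sqrt(2)/2.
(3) The final state's coefficient on |000> equals sqrt(2)/2.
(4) The expectation value of XZI is 1.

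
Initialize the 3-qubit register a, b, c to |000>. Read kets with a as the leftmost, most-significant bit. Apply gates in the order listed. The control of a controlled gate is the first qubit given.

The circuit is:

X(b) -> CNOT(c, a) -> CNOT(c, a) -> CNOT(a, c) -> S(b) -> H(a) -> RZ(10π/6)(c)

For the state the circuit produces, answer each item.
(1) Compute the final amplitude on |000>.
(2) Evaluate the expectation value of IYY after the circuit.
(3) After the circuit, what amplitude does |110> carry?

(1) |000> carries amplitude 0 in the final state. Key observation: steps 2-3 multiply out to the identity, so the circuit reduces to the remaining gates.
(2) In the final state, IYY has expectation 0.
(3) The final state's coefficient on |110> equals -sqrt(2)*exp(2*I*pi/3)/2.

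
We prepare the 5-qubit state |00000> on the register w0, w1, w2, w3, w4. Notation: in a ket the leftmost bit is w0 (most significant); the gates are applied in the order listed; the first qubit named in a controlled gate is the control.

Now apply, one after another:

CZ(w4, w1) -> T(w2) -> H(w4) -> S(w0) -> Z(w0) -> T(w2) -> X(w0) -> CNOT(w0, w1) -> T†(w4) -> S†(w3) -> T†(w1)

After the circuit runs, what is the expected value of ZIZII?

The observable ZIZII averages to -1.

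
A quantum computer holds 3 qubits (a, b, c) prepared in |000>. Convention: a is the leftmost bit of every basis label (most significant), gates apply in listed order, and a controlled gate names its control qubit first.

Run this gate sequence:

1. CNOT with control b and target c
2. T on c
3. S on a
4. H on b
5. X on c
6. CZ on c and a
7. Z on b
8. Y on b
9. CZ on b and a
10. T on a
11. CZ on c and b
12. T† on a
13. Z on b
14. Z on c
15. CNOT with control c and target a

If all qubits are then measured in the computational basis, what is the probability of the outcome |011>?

A full measurement returns |011> with probability 0.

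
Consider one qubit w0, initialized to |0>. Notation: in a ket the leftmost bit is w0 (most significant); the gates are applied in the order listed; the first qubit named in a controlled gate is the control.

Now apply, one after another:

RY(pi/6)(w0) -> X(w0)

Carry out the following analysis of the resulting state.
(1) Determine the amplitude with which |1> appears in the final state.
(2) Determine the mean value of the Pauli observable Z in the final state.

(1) The amplitude on |1> is sqrt(2)/4 + sqrt(6)/4.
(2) The observable Z averages to -sqrt(3)/2.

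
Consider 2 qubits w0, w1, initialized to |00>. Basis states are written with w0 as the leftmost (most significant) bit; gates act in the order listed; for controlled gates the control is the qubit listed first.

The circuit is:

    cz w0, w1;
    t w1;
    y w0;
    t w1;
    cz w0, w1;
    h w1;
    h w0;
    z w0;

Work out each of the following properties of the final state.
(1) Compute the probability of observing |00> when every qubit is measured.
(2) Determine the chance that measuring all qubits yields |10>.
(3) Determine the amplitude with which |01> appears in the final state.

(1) Outcome |00> occurs with probability 1/4.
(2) The probability of measuring |10> is 1/4.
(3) The amplitude on |01> is I/2.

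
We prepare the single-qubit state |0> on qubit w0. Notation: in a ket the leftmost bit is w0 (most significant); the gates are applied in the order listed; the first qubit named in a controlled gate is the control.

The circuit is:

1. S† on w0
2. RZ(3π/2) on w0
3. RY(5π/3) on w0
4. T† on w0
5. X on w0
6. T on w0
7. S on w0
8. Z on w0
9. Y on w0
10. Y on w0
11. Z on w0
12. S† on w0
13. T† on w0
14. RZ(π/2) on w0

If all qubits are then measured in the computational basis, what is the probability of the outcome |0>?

A full measurement returns |0> with probability 1/4. Key observation: steps 6-13 multiply out to the identity, so the circuit reduces to the remaining gates.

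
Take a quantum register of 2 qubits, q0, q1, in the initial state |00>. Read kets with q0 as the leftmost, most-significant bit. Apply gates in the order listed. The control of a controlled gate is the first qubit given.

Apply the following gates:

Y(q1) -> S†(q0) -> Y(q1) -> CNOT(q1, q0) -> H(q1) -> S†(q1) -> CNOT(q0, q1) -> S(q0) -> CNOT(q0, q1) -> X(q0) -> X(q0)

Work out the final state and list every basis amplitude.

The resulting statevector has amplitude sqrt(2)/2 on |00>, -sqrt(2)*I/2 on |01>, 0 on |10>, 0 on |11>.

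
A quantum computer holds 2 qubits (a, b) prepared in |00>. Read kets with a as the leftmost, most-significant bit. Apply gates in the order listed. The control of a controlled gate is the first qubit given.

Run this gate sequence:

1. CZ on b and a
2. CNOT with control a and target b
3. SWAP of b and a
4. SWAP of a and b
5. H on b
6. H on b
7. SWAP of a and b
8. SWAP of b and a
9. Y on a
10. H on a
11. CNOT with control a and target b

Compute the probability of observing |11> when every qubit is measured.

The probability of measuring |11> is 1/2. Key observation: steps 3-8 multiply out to the identity, so the circuit reduces to the remaining gates.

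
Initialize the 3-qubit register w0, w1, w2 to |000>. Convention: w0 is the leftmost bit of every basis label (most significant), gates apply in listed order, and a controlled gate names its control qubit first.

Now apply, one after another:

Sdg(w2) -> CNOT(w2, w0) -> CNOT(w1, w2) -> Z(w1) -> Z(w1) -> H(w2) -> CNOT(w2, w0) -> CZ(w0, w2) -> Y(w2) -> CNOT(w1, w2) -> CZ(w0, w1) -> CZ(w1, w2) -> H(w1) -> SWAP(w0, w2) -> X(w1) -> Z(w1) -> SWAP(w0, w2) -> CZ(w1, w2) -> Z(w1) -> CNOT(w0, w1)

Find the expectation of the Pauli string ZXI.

The observable ZXI averages to -1.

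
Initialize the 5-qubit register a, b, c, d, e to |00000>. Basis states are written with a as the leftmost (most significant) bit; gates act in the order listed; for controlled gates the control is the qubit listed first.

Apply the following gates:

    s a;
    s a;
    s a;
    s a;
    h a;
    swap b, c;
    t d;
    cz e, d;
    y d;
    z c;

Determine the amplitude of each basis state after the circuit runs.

The final amplitudes are sqrt(2)*I/2 on |00010>, sqrt(2)*I/2 on |10010>, and 0 on every other basis state. Key observation: the block from step 1 through step 4 cancels to the identity and can be dropped.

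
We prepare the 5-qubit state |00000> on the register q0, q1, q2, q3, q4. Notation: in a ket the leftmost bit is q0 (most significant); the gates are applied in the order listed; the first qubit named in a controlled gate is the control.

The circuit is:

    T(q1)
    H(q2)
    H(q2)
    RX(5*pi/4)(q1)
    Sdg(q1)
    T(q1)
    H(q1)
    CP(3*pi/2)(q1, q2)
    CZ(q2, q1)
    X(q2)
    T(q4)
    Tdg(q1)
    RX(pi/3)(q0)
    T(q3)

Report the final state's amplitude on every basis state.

After the circuit, the state carries amplitude sqrt(6)*(-sqrt(2 - sqrt(2)) - sqrt(sqrt(2) + 2)*exp(I*pi/4))/8 on |00100>, sqrt(6)*(sqrt(sqrt(2) + 2) + sqrt(2 - sqrt(2))*exp(3*I*pi/4))/8 on |01100>, sqrt(2)*I*sqrt(2 - sqrt(2))/8 + sqrt(2)*sqrt(sqrt(2) + 2)*exp(3*I*pi/4)/8 on |10100>, -sqrt(2)*I*sqrt(sqrt(2) + 2)/8 + sqrt(2)*sqrt(2 - sqrt(2))*exp(I*pi/4)/8 on |11100>, and 0 on every other basis state. Key observation: steps 2-3 multiply out to the identity, so the circuit reduces to the remaining gates.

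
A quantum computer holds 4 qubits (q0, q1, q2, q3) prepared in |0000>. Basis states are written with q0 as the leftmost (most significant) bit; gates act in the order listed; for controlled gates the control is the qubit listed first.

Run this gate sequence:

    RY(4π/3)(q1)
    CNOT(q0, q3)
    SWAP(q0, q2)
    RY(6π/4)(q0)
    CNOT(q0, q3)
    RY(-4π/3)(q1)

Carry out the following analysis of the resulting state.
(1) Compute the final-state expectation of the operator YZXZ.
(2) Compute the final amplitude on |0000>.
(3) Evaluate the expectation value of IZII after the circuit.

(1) The observable YZXZ averages to 0.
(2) |0000> carries amplitude -sqrt(2)/2 in the final state.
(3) The expectation value of IZII is 1.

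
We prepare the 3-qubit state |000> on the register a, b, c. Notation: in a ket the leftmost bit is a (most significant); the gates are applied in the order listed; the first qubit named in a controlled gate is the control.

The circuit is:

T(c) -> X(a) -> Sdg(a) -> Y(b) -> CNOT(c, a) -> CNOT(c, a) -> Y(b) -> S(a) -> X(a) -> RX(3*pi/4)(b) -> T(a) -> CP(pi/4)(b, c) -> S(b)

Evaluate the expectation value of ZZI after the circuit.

The expectation value of ZZI is -sqrt(2)/2. Key observation: gates 2-9 undo each other exactly, leaving only the rest of the circuit to track.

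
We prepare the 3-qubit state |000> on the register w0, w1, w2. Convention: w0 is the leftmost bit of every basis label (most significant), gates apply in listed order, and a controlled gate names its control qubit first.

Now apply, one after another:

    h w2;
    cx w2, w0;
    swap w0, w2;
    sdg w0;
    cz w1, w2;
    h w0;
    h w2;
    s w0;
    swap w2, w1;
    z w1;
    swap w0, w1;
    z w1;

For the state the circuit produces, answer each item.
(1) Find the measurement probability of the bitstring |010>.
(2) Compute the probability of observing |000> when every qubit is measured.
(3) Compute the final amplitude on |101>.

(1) The probability of measuring |010> is 1/4.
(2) A full measurement returns |000> with probability 1/4.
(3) |101> carries amplitude 0 in the final state.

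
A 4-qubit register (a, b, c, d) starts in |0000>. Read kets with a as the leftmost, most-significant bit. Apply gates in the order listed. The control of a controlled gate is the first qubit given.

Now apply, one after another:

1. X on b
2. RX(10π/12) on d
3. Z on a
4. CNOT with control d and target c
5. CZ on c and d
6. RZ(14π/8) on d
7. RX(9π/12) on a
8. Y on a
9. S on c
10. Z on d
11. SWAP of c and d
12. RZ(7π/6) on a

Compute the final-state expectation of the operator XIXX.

The observable XIXX averages to -1/8.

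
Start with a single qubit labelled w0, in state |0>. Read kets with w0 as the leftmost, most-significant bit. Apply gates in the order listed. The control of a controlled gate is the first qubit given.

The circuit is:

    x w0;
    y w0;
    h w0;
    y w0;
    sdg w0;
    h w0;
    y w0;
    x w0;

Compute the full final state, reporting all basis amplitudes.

The final amplitudes are 1/2 - I/2 on |0>, 1/2 + I/2 on |1>.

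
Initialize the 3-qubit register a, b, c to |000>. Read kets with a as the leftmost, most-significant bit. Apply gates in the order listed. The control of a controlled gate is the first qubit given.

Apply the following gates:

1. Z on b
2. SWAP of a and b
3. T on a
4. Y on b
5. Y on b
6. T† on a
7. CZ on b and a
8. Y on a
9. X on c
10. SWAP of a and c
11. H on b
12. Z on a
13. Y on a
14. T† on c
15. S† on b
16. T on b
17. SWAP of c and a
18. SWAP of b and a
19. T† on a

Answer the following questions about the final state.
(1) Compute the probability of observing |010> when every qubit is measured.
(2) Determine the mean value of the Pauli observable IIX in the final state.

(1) Outcome |010> occurs with probability 1/2. Key observation: gates 3-6 undo each other exactly, leaving only the rest of the circuit to track.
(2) In the final state, IIX has expectation 0.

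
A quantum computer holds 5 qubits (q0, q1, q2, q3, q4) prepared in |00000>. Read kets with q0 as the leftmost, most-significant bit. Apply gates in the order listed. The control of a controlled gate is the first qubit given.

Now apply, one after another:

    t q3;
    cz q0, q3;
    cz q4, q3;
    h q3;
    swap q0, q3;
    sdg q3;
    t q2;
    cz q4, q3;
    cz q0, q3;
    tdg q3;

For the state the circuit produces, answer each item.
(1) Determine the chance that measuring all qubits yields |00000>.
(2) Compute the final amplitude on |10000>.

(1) Outcome |00000> occurs with probability 1/2.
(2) The amplitude on |10000> is sqrt(2)/2.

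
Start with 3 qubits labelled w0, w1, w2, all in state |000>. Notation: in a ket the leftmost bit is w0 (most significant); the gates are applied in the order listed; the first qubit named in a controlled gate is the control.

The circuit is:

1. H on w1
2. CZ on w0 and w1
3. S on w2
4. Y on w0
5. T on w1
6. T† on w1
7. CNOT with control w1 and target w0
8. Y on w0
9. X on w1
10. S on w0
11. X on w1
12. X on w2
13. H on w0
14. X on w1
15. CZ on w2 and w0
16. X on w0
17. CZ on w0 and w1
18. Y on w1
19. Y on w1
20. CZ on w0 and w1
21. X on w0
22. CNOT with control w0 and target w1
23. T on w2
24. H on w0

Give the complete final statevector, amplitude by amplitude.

The resulting statevector has amplitude 0 on |000>, sqrt(2)*(-1 - I)*exp(I*pi/4)/4 on |001>, 0 on |010>, 1/2 on |011>, 0 on |100>, 1/2 on |101>, 0 on |110>, sqrt(2)*(1 + I)*exp(I*pi/4)/4 on |111>. Key observation: gates 16-21 undo each other exactly, leaving only the rest of the circuit to track.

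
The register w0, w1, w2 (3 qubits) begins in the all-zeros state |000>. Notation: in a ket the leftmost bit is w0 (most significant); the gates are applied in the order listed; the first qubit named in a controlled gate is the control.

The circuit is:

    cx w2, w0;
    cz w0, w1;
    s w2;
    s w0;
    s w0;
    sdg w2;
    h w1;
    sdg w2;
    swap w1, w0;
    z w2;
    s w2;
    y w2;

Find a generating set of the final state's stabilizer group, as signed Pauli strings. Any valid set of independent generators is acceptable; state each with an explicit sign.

One valid set of independent stabilizer generators is +XII, +IZI, -IIZ (any independent generating set of the same group is equally correct).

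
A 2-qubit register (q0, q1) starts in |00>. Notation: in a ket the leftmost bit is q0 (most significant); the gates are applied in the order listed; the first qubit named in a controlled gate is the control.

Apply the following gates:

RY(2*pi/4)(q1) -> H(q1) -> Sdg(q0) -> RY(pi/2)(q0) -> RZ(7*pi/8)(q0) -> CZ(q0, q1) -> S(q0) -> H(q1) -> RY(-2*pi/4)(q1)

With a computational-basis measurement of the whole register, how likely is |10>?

A full measurement returns |10> with probability 1/2.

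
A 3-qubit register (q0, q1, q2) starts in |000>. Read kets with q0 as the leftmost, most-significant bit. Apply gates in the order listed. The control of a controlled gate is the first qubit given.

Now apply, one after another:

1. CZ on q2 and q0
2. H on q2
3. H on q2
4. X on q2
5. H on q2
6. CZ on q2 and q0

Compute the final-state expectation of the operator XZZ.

The observable XZZ averages to 0.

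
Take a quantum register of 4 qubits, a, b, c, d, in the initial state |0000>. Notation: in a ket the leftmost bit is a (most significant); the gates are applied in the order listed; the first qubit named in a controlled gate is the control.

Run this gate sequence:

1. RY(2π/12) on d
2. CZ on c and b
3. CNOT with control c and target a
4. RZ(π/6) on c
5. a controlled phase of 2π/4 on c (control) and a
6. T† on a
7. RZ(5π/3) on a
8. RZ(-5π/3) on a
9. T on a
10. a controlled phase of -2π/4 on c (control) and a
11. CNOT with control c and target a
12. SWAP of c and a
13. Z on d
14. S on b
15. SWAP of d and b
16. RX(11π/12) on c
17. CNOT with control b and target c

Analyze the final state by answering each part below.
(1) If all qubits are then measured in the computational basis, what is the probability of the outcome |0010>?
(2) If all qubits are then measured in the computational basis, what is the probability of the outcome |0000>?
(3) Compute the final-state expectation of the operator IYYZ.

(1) Outcome |0010> occurs with probability sqrt(3)/8 + 5*sqrt(2)/32 + 3*sqrt(6)/32 + 1/4.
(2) A full measurement returns |0000> with probability -3*sqrt(6)/32 - 5*sqrt(2)/32 + sqrt(3)/8 + 1/4.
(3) In the final state, IYYZ has expectation -sqrt(6)/8 - sqrt(2)/8.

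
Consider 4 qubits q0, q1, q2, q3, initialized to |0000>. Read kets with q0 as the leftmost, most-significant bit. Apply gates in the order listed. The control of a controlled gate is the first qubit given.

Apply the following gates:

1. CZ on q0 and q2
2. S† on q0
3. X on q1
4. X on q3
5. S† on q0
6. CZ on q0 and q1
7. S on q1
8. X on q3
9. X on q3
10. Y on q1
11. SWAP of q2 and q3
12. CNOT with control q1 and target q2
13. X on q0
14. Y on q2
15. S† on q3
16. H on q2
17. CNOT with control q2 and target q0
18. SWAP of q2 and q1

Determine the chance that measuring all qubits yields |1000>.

Outcome |1000> occurs with probability 1/2.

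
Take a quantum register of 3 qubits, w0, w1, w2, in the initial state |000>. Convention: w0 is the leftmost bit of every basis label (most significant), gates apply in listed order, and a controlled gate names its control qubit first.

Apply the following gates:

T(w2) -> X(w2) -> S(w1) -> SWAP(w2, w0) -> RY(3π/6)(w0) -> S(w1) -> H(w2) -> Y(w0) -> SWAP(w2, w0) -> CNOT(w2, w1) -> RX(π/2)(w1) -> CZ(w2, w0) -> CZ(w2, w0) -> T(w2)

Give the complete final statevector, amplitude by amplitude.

The final amplitudes are -sqrt(2)*I/4 on |000>, -sqrt(2)*exp(I*pi/4)/4 on |001>, -sqrt(2)/4 on |010>, -sqrt(2)*exp(3*I*pi/4)/4 on |011>, -sqrt(2)*I/4 on |100>, -sqrt(2)*exp(I*pi/4)/4 on |101>, -sqrt(2)/4 on |110>, -sqrt(2)*exp(3*I*pi/4)/4 on |111>. Key observation: steps 12-13 multiply out to the identity, so the circuit reduces to the remaining gates.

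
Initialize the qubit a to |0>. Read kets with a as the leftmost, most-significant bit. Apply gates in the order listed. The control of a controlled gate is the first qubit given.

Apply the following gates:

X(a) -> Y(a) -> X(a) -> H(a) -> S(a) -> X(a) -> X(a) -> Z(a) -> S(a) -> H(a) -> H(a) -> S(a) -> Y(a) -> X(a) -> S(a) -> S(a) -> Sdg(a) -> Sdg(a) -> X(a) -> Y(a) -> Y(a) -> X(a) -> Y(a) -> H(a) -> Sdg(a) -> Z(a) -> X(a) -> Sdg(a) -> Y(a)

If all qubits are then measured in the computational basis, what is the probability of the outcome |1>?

The probability of measuring |1> is 1/2. Key observation: steps 13-20 multiply out to the identity, so the circuit reduces to the remaining gates.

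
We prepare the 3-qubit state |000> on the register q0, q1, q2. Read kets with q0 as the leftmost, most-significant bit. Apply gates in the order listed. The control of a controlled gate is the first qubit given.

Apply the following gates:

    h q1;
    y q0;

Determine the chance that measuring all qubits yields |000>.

A full measurement returns |000> with probability 0.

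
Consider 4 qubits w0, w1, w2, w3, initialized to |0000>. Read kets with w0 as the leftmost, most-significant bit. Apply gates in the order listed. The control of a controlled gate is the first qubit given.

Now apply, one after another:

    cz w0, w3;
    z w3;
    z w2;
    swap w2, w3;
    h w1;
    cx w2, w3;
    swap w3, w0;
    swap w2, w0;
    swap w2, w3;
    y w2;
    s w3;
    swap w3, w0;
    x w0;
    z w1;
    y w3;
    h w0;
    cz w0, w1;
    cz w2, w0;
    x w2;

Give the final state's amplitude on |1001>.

The amplitude on |1001> is -1/2.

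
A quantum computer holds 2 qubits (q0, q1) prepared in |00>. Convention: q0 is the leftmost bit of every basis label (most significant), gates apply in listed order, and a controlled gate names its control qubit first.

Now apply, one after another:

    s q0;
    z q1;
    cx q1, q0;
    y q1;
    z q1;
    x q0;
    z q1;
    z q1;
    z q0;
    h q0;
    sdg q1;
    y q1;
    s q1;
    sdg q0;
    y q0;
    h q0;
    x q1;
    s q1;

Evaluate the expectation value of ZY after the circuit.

The expectation value of ZY is 0.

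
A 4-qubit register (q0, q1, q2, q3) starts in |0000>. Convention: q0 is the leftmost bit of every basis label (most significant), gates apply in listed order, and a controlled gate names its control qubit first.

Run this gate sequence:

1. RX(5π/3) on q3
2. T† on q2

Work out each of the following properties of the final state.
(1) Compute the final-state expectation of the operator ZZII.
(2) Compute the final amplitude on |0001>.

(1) In the final state, ZZII has expectation 1.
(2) The final state's coefficient on |0001> equals -I/2.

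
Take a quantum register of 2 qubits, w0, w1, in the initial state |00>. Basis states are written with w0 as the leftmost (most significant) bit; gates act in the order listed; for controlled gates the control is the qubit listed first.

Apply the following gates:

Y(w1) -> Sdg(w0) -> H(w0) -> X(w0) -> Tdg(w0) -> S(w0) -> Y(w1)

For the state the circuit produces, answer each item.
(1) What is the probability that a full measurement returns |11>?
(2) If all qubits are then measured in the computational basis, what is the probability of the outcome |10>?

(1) Outcome |11> occurs with probability 0.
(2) A full measurement returns |10> with probability 1/2.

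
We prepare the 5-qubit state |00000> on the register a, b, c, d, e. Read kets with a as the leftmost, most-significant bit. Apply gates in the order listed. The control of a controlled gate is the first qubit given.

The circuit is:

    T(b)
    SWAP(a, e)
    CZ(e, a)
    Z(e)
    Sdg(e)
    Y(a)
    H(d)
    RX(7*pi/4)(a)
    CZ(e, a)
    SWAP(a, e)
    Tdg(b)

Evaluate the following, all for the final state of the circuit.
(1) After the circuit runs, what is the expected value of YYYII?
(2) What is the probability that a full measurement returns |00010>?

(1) The expectation value of YYYII is 0.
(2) The probability of measuring |00010> is 1/4 - sqrt(2)/8.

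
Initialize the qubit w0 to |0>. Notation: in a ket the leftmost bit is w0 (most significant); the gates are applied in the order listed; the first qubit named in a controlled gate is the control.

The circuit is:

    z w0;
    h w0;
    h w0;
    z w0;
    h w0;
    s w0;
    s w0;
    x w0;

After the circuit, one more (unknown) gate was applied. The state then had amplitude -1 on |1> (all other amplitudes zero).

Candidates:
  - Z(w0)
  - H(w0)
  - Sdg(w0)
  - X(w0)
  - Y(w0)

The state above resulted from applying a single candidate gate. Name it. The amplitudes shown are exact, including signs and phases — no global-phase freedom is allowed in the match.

The applied gate was H(w0). Key observation: the block from step 1 through step 4 cancels to the identity and can be dropped.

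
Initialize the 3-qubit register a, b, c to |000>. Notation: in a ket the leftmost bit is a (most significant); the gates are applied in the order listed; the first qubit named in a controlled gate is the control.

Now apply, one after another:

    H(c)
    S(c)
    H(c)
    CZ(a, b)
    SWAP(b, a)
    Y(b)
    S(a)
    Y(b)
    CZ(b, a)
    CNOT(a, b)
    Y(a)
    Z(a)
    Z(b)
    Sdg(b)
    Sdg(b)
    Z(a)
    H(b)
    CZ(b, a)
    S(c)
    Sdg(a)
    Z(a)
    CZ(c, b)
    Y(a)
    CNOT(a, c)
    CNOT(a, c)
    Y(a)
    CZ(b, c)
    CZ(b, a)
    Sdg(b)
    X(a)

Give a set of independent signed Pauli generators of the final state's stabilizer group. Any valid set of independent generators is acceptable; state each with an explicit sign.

The final state is stabilized by the group generated by -IYI, +IIX, +ZII; other independent generating sets are equally valid. Key observation: the block from step 23 through step 26 cancels to the identity and can be dropped.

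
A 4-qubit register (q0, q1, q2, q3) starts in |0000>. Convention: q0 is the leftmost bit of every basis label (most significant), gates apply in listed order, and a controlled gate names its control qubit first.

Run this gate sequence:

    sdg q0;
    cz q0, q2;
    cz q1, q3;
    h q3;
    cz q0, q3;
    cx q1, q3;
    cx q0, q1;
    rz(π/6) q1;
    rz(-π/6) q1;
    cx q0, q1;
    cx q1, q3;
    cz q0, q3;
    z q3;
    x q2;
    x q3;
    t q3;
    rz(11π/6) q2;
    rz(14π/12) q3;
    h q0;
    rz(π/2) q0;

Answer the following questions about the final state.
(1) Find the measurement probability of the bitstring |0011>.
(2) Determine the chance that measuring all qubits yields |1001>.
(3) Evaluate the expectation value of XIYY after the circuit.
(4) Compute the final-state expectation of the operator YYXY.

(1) The probability of measuring |0011> is 1/4. Key observation: gates 5-12 undo each other exactly, leaving only the rest of the circuit to track.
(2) A full measurement returns |1001> with probability 0.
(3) The expectation value of XIYY is 0.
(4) The expectation value of YYXY is 0.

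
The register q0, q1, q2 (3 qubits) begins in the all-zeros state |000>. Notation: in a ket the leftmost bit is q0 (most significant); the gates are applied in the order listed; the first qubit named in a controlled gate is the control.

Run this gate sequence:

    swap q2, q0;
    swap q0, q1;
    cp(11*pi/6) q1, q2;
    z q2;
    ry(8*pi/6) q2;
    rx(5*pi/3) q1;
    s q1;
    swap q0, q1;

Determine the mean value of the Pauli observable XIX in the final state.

The observable XIX averages to 3/4.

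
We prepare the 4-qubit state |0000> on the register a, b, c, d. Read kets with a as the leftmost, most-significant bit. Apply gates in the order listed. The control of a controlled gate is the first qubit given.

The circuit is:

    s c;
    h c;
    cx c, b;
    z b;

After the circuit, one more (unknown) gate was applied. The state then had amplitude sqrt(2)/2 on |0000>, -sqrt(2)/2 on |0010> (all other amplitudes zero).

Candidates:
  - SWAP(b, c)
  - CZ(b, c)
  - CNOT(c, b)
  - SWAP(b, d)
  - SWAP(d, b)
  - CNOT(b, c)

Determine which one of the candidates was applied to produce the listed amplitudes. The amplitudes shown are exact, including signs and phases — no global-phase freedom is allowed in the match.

The unique candidate consistent with the amplitudes is CNOT(c, b).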